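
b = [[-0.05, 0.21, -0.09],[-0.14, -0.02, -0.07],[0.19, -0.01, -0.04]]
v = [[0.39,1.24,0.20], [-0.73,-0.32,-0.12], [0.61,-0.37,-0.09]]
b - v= [[-0.44, -1.03, -0.29],[0.59, 0.3, 0.05],[-0.42, 0.36, 0.05]]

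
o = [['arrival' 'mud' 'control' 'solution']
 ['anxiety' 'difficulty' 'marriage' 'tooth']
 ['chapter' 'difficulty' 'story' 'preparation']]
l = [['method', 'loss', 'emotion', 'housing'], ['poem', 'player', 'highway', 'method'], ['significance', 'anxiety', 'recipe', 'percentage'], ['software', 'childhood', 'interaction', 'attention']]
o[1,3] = 'tooth'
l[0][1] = 'loss'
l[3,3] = 'attention'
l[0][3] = 'housing'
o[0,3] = 'solution'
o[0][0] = 'arrival'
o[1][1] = 'difficulty'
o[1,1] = 'difficulty'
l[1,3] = 'method'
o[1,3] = 'tooth'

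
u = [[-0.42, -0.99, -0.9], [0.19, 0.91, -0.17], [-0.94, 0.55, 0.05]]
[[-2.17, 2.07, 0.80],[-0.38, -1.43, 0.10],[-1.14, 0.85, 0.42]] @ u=[[0.55, 4.47, 1.64],[-0.21, -0.87, 0.59],[0.25, 2.13, 0.90]]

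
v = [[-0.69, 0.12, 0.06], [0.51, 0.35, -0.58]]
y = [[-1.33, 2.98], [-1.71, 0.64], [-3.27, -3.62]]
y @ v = [[2.44, 0.88, -1.81], [1.51, 0.02, -0.47], [0.41, -1.66, 1.9]]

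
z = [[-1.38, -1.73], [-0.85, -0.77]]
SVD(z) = [[-0.89,-0.46], [-0.46,0.89]] @ diag([2.487127365967104, 0.16400446779748667]) @ [[0.65, 0.76],  [-0.76, 0.65]]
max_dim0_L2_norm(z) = 1.89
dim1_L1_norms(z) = [3.11, 1.62]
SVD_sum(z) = [[-1.44, -1.68], [-0.74, -0.86]] + [[0.06, -0.05], [-0.11, 0.09]]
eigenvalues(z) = [-2.33, 0.18]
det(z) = -0.41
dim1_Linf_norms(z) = [1.73, 0.85]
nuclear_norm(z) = 2.65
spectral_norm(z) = 2.49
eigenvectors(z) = [[-0.88, 0.74], [-0.48, -0.67]]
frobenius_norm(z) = 2.49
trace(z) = -2.15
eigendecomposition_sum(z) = [[-1.45, -1.61], [-0.79, -0.88]] + [[0.07, -0.12], [-0.06, 0.11]]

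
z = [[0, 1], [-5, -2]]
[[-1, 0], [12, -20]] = z @ [[-2, 4], [-1, 0]]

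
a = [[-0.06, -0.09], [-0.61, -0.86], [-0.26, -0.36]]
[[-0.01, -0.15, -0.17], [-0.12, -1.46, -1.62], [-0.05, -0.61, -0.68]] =a@[[0.06, 0.74, 0.82], [0.10, 1.17, 1.3]]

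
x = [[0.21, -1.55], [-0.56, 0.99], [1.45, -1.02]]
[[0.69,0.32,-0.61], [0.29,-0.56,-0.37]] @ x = [[-0.92, -0.13], [-0.16, -0.63]]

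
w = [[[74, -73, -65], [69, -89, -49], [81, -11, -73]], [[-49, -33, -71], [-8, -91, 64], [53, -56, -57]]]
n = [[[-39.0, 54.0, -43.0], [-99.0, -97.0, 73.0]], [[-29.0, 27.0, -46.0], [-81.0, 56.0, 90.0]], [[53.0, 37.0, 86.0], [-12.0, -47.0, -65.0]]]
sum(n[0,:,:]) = -151.0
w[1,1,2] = 64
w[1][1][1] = -91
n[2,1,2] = -65.0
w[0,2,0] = 81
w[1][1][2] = 64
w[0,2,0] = 81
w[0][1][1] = -89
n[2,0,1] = 37.0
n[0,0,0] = -39.0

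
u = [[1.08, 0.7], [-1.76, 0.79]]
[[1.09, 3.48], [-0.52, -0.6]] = u @ [[0.59, 1.52],[0.65, 2.63]]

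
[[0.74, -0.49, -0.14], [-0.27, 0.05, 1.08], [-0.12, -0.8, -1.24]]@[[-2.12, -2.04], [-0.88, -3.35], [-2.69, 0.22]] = [[-0.76, 0.1], [-2.38, 0.62], [4.29, 2.65]]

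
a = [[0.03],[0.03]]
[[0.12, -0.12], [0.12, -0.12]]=a@[[3.99,  -3.95]]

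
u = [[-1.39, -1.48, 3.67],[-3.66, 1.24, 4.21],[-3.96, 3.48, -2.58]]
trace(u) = -2.73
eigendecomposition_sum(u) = [[-0.33+0.00j, 0.35+0.00j, (0.05+0j)], [(-2.99+0j), 3.19+0.00j, (0.44+0j)], [-1.60+0.00j, (1.71+0j), 0.23+0.00j]] + [[(-0.53+2.82j), (-0.91-2j), (1.81+3.16j)], [(-0.34+2.68j), (-0.98-1.83j), (1.89+2.86j)], [-1.18-0.33j, (0.88-0.32j), -1.41+0.66j]] + [[(-0.53-2.82j),-0.91+2.00j,1.81-3.16j], [(-0.34-2.68j),-0.98+1.83j,(1.89-2.86j)], [(-1.18+0.33j),(0.88+0.32j),-1.41-0.66j]]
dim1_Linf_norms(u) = [3.67, 4.21, 3.96]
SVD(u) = [[-0.5,-0.39,-0.77], [-0.84,0.02,0.54], [-0.19,0.92,-0.34]] @ diag([6.751154480971306, 6.1991995257875665, 0.8300231403619184]) @ [[0.67, -0.14, -0.73], [-0.51, 0.61, -0.60], [0.53, 0.78, 0.34]]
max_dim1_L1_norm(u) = 10.02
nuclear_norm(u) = 13.78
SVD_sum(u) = [[-2.28,0.49,2.46], [-3.83,0.82,4.13], [-0.87,0.19,0.94]] + [[1.23, -1.47, 1.43], [-0.06, 0.07, -0.07], [-2.94, 3.51, -3.43]] + [[-0.34, -0.50, -0.22], [0.24, 0.35, 0.15], [-0.15, -0.22, -0.09]]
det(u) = 34.74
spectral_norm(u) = 6.75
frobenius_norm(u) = 9.20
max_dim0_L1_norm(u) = 10.46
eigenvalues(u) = [(3.1+0j), (-2.92+1.65j), (-2.92-1.65j)]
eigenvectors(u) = [[(0.1+0j),0.70+0.00j,(0.7-0j)], [(0.88+0j),0.65-0.04j,(0.65+0.04j)], [(0.47+0j),-0.03+0.30j,-0.03-0.30j]]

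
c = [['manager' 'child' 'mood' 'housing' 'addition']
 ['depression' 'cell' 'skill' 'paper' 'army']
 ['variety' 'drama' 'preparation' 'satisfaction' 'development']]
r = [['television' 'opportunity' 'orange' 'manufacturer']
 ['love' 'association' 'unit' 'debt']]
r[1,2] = 'unit'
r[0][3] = 'manufacturer'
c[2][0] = 'variety'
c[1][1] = 'cell'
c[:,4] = ['addition', 'army', 'development']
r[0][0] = 'television'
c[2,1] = 'drama'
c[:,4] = ['addition', 'army', 'development']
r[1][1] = 'association'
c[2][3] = 'satisfaction'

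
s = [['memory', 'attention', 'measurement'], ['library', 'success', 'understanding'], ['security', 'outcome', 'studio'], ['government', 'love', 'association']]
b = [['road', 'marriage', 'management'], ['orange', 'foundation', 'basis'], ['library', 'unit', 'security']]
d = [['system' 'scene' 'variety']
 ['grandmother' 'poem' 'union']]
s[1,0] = 'library'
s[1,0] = 'library'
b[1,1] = 'foundation'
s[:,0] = ['memory', 'library', 'security', 'government']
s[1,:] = ['library', 'success', 'understanding']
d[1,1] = 'poem'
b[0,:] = ['road', 'marriage', 'management']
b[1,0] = 'orange'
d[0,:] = ['system', 'scene', 'variety']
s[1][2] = 'understanding'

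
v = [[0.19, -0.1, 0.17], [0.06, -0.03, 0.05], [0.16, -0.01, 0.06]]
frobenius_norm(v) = 0.33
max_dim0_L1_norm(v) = 0.41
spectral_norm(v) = 0.33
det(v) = 0.00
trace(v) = 0.22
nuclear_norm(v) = 0.40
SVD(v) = [[-0.83,-0.48,-0.28], [-0.26,-0.11,0.96], [-0.49,0.87,-0.03]] @ diag([0.3264184602740814, 0.06891696634872047, 0.001200225640163391]) @ [[-0.77, 0.29, -0.56], [0.60, 0.62, -0.51], [0.2, -0.73, -0.65]]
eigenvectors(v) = [[-0.79, -0.6, 0.21], [-0.24, -0.13, -0.72], [-0.56, 0.79, -0.66]]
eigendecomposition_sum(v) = [[0.20, -0.07, 0.14], [0.06, -0.02, 0.04], [0.14, -0.05, 0.1]] + [[-0.01, -0.03, 0.03], [-0.00, -0.01, 0.01], [0.02, 0.04, -0.04]] + [[-0.0, 0.0, -0.00], [0.0, -0.00, 0.00], [0.0, -0.0, 0.0]]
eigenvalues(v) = [0.28, -0.06, -0.0]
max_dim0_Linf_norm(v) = 0.19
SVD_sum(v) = [[0.21, -0.08, 0.15], [0.06, -0.02, 0.05], [0.12, -0.05, 0.09]] + [[-0.02, -0.02, 0.02], [-0.0, -0.0, 0.0], [0.04, 0.04, -0.03]] + [[-0.0, 0.0, 0.00], [0.0, -0.00, -0.00], [-0.0, 0.0, 0.00]]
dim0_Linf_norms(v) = [0.19, 0.1, 0.17]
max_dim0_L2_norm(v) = 0.26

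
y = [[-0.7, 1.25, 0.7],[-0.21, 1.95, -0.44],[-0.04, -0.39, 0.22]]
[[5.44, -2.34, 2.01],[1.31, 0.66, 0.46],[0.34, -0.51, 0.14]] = y @ [[2.37,  1.17,  -0.76], [2.29,  -0.02,  0.45], [6.05,  -2.14,  1.31]]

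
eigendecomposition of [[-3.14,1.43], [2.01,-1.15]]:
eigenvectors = [[-0.83, -0.43], [0.56, -0.90]]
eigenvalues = [-4.11, -0.18]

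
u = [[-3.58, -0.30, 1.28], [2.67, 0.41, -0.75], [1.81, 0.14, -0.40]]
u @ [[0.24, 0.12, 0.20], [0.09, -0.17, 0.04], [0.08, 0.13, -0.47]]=[[-0.78, -0.21, -1.33],[0.62, 0.15, 0.90],[0.42, 0.14, 0.56]]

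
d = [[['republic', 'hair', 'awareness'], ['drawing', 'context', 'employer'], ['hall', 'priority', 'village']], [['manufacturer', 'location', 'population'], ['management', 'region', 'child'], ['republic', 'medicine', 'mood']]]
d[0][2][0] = 'hall'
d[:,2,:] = [['hall', 'priority', 'village'], ['republic', 'medicine', 'mood']]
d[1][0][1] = 'location'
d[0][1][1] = 'context'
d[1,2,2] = 'mood'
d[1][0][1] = 'location'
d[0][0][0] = 'republic'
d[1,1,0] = 'management'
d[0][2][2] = 'village'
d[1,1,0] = 'management'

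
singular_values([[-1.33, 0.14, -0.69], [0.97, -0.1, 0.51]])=[1.86, 0.01]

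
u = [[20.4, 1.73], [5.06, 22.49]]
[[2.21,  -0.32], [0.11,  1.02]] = u @ [[0.11,-0.02], [-0.02,0.05]]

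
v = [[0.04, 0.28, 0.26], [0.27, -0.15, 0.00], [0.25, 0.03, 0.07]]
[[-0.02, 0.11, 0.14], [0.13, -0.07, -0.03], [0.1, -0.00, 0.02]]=v @ [[0.44,-0.07,-0.07], [-0.07,0.31,0.09], [-0.07,0.09,0.46]]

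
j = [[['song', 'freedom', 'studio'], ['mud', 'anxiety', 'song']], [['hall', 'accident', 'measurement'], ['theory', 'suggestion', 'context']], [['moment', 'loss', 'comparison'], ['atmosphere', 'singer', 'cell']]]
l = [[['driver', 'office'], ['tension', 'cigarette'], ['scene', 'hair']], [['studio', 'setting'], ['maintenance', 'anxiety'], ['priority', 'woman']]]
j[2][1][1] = 'singer'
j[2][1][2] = 'cell'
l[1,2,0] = 'priority'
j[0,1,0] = 'mud'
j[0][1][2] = 'song'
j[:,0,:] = [['song', 'freedom', 'studio'], ['hall', 'accident', 'measurement'], ['moment', 'loss', 'comparison']]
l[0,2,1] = 'hair'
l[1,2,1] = 'woman'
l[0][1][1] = 'cigarette'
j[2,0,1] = 'loss'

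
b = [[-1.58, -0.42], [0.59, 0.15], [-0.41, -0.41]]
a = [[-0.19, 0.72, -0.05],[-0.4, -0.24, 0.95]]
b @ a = [[0.47, -1.04, -0.32], [-0.17, 0.39, 0.11], [0.24, -0.2, -0.37]]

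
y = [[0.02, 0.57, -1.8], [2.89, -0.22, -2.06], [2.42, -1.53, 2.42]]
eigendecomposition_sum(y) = [[0.46+1.95j, -0.19-0.76j, (0.15+0.75j)], [(2.2+7.41j), -0.92-2.88j, 0.73+2.86j], [(0.81+2.56j), (-0.34-0.99j), (0.27+0.99j)]] + [[0.46-1.95j, (-0.19+0.76j), (0.15-0.75j)],[2.20-7.41j, -0.92+2.88j, (0.73-2.86j)],[(0.81-2.56j), (-0.34+0.99j), 0.27-0.99j]] + [[(-0.89-0j), 0.96+0.00j, (-2.09-0j)],  [(-1.5-0j), 1.61+0.00j, (-3.52-0j)],  [(0.8+0j), -0.86-0.00j, (1.88+0j)]]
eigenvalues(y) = [(-0.19+0.06j), (-0.19-0.06j), (2.59+0j)]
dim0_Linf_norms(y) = [2.89, 1.53, 2.42]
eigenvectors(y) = [[(0.24+0.01j), 0.24-0.01j, (-0.46+0j)], [0.92+0.00j, (0.92-0j), -0.78+0.00j], [0.32-0.01j, (0.32+0.01j), 0.42+0.00j]]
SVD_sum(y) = [[-0.87, 0.46, -0.60], [0.89, -0.47, 0.62], [2.78, -1.48, 1.94]] + [[0.89, 0.11, -1.19],[2.0, 0.25, -2.68],[-0.36, -0.05, 0.48]] + [[-0.00, -0.01, -0.0], [0.00, 0.00, 0.00], [-0.0, -0.00, -0.0]]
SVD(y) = [[0.29, -0.40, -0.87], [-0.29, -0.9, 0.32], [-0.91, 0.16, -0.37]] @ diag([4.052351902686422, 3.7204167662673613, 0.006568262360938645]) @ [[-0.75, 0.4, -0.52], [-0.60, -0.08, 0.80], [0.28, 0.91, 0.30]]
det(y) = 0.10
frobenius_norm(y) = 5.50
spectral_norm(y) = 4.05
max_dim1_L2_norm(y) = 3.75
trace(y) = 2.22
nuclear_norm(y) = 7.78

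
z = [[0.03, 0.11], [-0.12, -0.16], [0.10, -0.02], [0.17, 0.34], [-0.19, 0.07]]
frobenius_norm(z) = 0.50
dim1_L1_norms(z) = [0.14, 0.28, 0.12, 0.51, 0.26]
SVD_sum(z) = [[0.06,0.09], [-0.10,-0.17], [0.02,0.03], [0.20,0.32], [-0.02,-0.03]] + [[-0.03,0.02], [-0.02,0.01], [0.08,-0.05], [-0.03,0.02], [-0.17,0.1]]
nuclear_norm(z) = 0.67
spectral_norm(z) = 0.44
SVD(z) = [[0.25, -0.14], [-0.45, -0.09], [0.08, 0.42], [0.85, -0.13], [-0.09, -0.88]] @ diag([0.44483136655525163, 0.2258872624310353]) @ [[0.52,0.86],[0.86,-0.52]]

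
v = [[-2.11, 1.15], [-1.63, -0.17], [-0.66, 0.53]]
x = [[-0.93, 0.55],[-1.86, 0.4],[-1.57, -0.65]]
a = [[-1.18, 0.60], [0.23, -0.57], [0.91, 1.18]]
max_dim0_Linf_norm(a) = 1.18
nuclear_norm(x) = 3.54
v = x + a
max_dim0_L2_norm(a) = 1.51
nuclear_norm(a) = 2.94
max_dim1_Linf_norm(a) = 1.18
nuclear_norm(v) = 3.76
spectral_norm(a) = 1.56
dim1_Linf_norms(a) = [1.18, 0.57, 1.18]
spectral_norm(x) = 2.61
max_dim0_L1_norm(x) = 4.36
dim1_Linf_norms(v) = [2.11, 1.63, 0.66]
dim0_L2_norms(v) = [2.75, 1.28]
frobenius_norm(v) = 3.03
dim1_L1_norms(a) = [1.78, 0.8, 2.09]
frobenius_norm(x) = 2.77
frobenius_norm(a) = 2.09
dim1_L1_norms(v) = [3.26, 1.8, 1.19]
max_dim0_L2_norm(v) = 2.75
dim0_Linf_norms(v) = [2.11, 1.15]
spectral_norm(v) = 2.91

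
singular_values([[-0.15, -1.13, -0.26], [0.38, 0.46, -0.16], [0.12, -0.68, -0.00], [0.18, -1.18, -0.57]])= [1.9, 0.57, 0.23]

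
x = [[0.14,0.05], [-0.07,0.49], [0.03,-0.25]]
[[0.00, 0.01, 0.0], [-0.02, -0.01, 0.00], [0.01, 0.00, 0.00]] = x@[[0.02, 0.08, 0.0], [-0.04, -0.00, 0.00]]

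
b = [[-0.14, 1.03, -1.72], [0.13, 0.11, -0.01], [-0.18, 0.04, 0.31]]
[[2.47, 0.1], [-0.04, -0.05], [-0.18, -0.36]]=b @ [[-0.79, 0.47], [0.44, -1.11], [-1.11, -0.76]]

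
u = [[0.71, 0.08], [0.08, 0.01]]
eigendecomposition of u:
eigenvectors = [[0.99, -0.11], [0.11, 0.99]]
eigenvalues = [0.72, 0.0]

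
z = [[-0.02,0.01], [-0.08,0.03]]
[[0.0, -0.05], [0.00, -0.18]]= z @ [[-0.02, 2.00], [0.01, -0.53]]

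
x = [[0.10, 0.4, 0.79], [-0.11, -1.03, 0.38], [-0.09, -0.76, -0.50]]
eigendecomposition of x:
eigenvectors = [[(0.99+0j), (-0.62+0j), (-0.62-0j)], [(-0.11+0j), 0.13-0.47j, 0.13+0.47j], [(-0.01+0j), 0.59-0.18j, 0.59+0.18j]]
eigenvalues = [(0.05+0j), (-0.74+0.54j), (-0.74-0.54j)]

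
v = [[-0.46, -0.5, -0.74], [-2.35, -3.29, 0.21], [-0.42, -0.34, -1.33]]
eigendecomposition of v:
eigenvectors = [[-0.19, -0.81, 0.42], [-0.97, 0.58, -0.43], [-0.17, 0.11, 0.80]]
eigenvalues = [-3.71, -0.0, -1.37]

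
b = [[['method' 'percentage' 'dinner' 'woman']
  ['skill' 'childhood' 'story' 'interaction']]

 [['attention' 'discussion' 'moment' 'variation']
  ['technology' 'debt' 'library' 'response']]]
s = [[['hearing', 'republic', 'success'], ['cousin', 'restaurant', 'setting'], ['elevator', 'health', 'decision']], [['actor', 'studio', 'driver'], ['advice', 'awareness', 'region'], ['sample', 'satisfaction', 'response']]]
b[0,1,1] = 'childhood'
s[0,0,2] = 'success'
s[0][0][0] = 'hearing'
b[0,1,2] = 'story'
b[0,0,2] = 'dinner'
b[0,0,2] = 'dinner'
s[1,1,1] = 'awareness'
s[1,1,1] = 'awareness'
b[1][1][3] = 'response'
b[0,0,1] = 'percentage'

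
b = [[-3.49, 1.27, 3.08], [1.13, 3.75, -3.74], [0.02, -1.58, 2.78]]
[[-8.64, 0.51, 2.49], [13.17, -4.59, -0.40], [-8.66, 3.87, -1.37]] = b @ [[0.33, 0.87, -1.44], [0.70, -0.24, -0.35], [-2.72, 1.25, -0.68]]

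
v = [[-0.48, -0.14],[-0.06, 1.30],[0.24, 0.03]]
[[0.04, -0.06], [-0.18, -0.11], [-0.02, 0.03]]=v @ [[-0.05, 0.15], [-0.14, -0.08]]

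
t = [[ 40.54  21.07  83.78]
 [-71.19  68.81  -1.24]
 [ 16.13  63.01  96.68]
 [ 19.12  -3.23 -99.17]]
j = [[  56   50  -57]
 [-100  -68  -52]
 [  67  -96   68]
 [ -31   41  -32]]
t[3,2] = -99.17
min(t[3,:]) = -99.17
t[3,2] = -99.17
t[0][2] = 83.78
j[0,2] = -57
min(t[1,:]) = -71.19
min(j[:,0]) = -100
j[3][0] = -31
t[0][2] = 83.78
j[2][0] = 67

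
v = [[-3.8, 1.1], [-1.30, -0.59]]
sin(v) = [[0.38, -0.53],[0.62, -1.16]]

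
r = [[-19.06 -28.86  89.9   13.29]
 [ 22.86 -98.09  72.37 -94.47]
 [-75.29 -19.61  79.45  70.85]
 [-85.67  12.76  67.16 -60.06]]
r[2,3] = 70.85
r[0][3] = 13.29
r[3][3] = -60.06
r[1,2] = 72.37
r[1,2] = 72.37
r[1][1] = -98.09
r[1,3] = -94.47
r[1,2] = 72.37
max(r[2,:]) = 79.45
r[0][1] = -28.86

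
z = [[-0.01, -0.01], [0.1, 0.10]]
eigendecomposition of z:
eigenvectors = [[-0.71, 0.1], [0.71, -1.00]]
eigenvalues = [0.0, 0.09]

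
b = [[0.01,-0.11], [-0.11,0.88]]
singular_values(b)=[0.89, 0.0]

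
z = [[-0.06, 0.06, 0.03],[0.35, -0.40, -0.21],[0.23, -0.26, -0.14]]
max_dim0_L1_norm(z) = 0.72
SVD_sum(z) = [[-0.06, 0.06, 0.03], [0.35, -0.40, -0.21], [0.23, -0.26, -0.14]] + [[-0.0,-0.0,-0.0], [-0.00,-0.00,-0.00], [-0.00,-0.0,-0.00]] + [[0.00, 0.00, -0.0],[-0.00, -0.00, 0.0],[0.00, 0.00, -0.00]]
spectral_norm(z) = 0.69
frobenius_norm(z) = 0.69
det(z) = -0.00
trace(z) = -0.60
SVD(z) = [[-0.13, -0.99, 0.03], [0.83, -0.13, -0.54], [0.54, -0.04, 0.84]] @ diag([0.6890220655291448, 0.0064216766825189045, 0.002712062413721304]) @ [[0.61, -0.70, -0.37],[0.77, 0.42, 0.48],[0.18, 0.58, -0.80]]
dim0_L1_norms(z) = [0.64, 0.72, 0.38]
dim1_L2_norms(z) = [0.09, 0.57, 0.37]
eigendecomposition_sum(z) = [[-0.05, 0.06, 0.03], [0.35, -0.40, -0.21], [0.23, -0.26, -0.14]] + [[-0.01, 0.0, -0.00],[-0.01, 0.00, -0.00],[-0.00, 0.00, -0.00]] + [[0.00,-0.00,0.00], [0.0,-0.0,0.0], [-0.00,0.0,-0.0]]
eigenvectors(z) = [[0.12, -0.78, -0.29], [-0.83, -0.59, -0.63], [-0.54, -0.21, 0.72]]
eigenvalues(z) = [-0.59, -0.01, -0.0]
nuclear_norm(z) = 0.70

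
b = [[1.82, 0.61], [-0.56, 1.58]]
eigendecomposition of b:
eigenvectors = [[(0.72+0j), 0.72-0.00j], [-0.14+0.68j, -0.14-0.68j]]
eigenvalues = [(1.7+0.57j), (1.7-0.57j)]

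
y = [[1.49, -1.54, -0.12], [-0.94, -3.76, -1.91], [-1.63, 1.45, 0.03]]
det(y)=0.020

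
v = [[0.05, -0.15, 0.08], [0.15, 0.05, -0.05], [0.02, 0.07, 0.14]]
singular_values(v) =[0.18, 0.16, 0.16]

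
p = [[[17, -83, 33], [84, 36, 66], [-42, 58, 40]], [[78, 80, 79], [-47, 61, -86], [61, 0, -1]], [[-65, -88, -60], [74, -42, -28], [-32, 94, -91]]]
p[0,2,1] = 58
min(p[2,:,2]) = -91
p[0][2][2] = 40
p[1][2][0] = 61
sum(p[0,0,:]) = -33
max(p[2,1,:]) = 74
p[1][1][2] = -86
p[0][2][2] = 40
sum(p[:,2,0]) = -13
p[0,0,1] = -83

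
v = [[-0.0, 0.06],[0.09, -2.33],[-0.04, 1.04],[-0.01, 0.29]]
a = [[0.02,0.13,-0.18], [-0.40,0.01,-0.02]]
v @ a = [[-0.02,0.00,-0.0], [0.93,-0.01,0.03], [-0.42,0.01,-0.01], [-0.12,0.0,-0.00]]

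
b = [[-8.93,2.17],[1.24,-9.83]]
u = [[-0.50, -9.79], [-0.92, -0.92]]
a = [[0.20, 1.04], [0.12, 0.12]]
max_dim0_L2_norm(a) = 1.05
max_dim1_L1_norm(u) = 10.29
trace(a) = 0.32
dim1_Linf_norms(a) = [1.04, 0.12]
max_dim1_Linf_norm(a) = 1.04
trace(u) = -1.42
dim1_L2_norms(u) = [9.8, 1.3]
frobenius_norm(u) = 9.89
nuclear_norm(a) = 1.16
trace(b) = -18.76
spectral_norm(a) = 1.07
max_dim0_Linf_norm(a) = 1.04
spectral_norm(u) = 9.85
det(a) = -0.10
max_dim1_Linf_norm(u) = 9.79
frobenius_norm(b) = 13.51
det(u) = -8.55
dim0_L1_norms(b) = [10.17, 12.0]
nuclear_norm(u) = 10.72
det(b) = 85.09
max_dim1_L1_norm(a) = 1.24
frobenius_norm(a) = 1.07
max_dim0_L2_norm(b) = 10.07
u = a @ b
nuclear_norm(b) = 18.78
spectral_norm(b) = 11.15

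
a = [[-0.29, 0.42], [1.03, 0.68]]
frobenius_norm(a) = 1.34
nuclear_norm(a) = 1.74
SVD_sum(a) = [[-0.01, -0.01], [1.03, 0.68]] + [[-0.28, 0.43], [-0.00, 0.0]]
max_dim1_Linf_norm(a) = 1.03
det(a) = -0.63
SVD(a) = [[-0.01, 1.0], [1.00, 0.01]] @ diag([1.2342754481068174, 0.5102588737108994]) @ [[0.84, 0.55], [-0.55, 0.84]]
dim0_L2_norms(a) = [1.07, 0.8]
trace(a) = 0.39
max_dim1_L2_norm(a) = 1.23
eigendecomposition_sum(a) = [[-0.5, 0.16], [0.39, -0.13]] + [[0.21, 0.26], [0.64, 0.81]]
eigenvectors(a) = [[-0.78, -0.31], [0.62, -0.95]]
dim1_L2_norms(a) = [0.51, 1.23]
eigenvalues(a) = [-0.62, 1.01]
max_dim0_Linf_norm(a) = 1.03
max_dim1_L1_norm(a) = 1.71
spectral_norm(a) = 1.23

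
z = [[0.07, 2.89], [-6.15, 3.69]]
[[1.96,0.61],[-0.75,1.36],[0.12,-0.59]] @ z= [[-3.61, 7.92],[-8.42, 2.85],[3.64, -1.83]]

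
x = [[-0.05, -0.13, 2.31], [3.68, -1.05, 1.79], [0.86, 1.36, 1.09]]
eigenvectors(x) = [[0.43+0.00j, (-0.01-0.46j), (-0.01+0.46j)], [(0.65+0j), -0.80+0.00j, -0.80-0.00j], [0.62+0.00j, (0.26+0.29j), (0.26-0.29j)]]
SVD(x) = [[0.29, -0.80, -0.52], [0.92, 0.38, -0.06], [0.25, -0.46, 0.85]] @ diag([4.488404026209011, 2.177179211083077, 1.4477292496659797]) @ [[0.8, -0.15, 0.58], [0.48, -0.42, -0.77], [0.36, 0.89, -0.27]]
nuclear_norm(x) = 8.11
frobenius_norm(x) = 5.19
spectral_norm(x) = 4.49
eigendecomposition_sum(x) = [[(0.77-0j),0.37+0.00j,(1.22-0j)], [(1.16-0j),0.57+0.00j,(1.84-0j)], [1.12-0.00j,(0.54+0j),(1.77-0j)]] + [[(-0.41+0.74j), -0.25-0.46j, 0.55-0.03j], [(1.26+0.75j), -0.81+0.41j, (-0.03-0.95j)], [(-0.13-0.7j), (0.41+0.16j), -0.34+0.31j]] + [[-0.41-0.74j, (-0.25+0.46j), 0.55+0.03j],[1.26-0.75j, (-0.81-0.41j), (-0.03+0.95j)],[-0.13+0.70j, (0.41-0.16j), (-0.34-0.31j)]]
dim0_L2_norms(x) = [3.78, 1.72, 3.12]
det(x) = 14.15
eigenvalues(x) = [(3.1+0j), (-1.56+1.46j), (-1.56-1.46j)]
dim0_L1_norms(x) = [4.59, 2.54, 5.19]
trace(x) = -0.01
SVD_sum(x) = [[1.06, -0.2, 0.76], [3.32, -0.62, 2.4], [0.9, -0.17, 0.65]] + [[-0.84, 0.74, 1.34],[0.4, -0.35, -0.64],[-0.48, 0.42, 0.77]] + [[-0.27,  -0.67,  0.2],[-0.03,  -0.08,  0.03],[0.44,  1.10,  -0.33]]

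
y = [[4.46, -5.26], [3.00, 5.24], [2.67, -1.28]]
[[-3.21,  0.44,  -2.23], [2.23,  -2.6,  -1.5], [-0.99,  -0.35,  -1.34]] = y@ [[-0.13, -0.29, -0.5],[0.50, -0.33, -0.00]]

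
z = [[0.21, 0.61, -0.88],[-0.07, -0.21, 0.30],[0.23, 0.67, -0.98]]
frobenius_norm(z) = 1.67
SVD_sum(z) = [[0.21, 0.61, -0.88],[-0.07, -0.21, 0.3],[0.23, 0.67, -0.98]] + [[0.00, 0.00, 0.0], [-0.0, -0.00, -0.0], [-0.0, -0.00, -0.0]] + [[0.0,  -0.0,  0.00], [0.00,  -0.00,  0.0], [-0.0,  0.00,  -0.00]]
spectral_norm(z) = 1.67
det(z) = 0.00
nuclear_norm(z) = 1.68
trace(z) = -0.98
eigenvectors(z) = [[0.65, -0.97, -0.58], [-0.22, -0.01, 0.73], [0.73, -0.23, 0.36]]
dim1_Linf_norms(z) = [0.88, 0.3, 0.98]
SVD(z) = [[-0.65, -0.6, 0.46], [0.22, 0.43, 0.88], [-0.72, 0.67, -0.14]] @ diag([1.6708561098710508, 0.005988754399075886, 0.001998731429503588]) @ [[-0.19, -0.56, 0.81],[-0.18, -0.79, -0.59],[0.96, -0.26, 0.05]]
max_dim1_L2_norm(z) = 1.21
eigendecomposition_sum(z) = [[0.21, 0.6, -0.88], [-0.07, -0.21, 0.3], [0.23, 0.67, -0.98]] + [[0.01, 0.01, -0.00], [0.00, 0.00, -0.0], [0.0, 0.00, -0.00]] + [[-0.00, 0.0, 0.00], [0.00, -0.00, -0.0], [0.00, -0.0, -0.0]]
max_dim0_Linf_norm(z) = 0.98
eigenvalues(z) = [-0.98, 0.0, -0.0]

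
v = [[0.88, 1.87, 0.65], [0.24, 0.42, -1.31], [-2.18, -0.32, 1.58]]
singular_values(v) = [3.0, 2.07, 0.87]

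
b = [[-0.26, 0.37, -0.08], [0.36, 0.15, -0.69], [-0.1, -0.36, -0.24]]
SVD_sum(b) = [[0.00, 0.00, -0.0],[0.33, 0.09, -0.71],[0.06, 0.01, -0.12]] + [[-0.07,  0.4,  0.02], [-0.01,  0.06,  0.0], [0.06,  -0.34,  -0.01]] + [[-0.19, -0.03, -0.09], [0.04, 0.01, 0.02], [-0.22, -0.03, -0.11]]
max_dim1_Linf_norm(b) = 0.69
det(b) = 0.14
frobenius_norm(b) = 1.02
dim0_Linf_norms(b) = [0.36, 0.37, 0.69]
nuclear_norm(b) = 1.66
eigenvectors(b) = [[-0.38, -0.92, -0.57], [-0.84, 0.14, 0.68], [0.39, -0.38, 0.47]]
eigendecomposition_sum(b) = [[0.09, 0.18, -0.15], [0.19, 0.39, -0.33], [-0.09, -0.18, 0.15]] + [[-0.24, -0.01, -0.27], [0.04, 0.0, 0.04], [-0.10, -0.01, -0.11]] + [[-0.11, 0.21, 0.34], [0.13, -0.25, -0.40], [0.09, -0.17, -0.28]]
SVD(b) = [[-0.01, -0.76, -0.65], [-0.99, -0.11, 0.13], [-0.17, 0.64, -0.75]] @ diag([0.8006787957500007, 0.536848697108382, 0.327119156347287]) @ [[-0.42,-0.11,0.90], [0.18,-0.98,-0.04], [0.89,0.14,0.43]]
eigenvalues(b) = [0.63, -0.35, -0.63]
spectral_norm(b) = 0.80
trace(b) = -0.35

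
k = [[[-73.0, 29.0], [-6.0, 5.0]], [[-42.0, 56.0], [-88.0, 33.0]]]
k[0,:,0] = [-73.0, -6.0]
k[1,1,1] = 33.0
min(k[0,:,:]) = -73.0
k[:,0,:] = [[-73.0, 29.0], [-42.0, 56.0]]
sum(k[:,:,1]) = 123.0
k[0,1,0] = -6.0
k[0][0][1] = 29.0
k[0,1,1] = 5.0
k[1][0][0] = -42.0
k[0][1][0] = -6.0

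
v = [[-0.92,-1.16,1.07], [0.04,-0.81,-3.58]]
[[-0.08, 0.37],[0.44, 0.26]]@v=[[0.09,-0.21,-1.41], [-0.39,-0.72,-0.46]]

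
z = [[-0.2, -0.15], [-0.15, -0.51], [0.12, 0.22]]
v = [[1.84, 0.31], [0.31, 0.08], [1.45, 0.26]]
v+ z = [[1.64,0.16], [0.16,-0.43], [1.57,0.48]]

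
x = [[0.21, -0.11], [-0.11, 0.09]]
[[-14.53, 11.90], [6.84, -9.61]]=x@[[-81.7, 1.97], [-23.90, -104.4]]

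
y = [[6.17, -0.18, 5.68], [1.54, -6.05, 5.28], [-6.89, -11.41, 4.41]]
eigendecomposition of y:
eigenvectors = [[-0.18-0.49j, (-0.18+0.49j), -0.45+0.00j], [0.20-0.26j, (0.2+0.26j), (0.62+0j)], [(0.79+0j), 0.79-0.00j, 0.64+0.00j]]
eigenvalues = [(3.1+7.97j), (3.1-7.97j), (-1.66+0j)]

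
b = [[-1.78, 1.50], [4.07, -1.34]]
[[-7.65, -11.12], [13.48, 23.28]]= b @ [[2.68,5.38], [-1.92,-1.03]]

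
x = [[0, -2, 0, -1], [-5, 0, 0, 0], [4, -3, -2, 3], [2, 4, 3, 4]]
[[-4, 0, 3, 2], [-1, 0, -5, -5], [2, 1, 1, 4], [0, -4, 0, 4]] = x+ [[-4, 2, 3, 3], [4, 0, -5, -5], [-2, 4, 3, 1], [-2, -8, -3, 0]]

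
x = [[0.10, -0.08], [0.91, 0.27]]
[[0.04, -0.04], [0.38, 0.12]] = x @ [[0.42, -0.02], [-0.02, 0.53]]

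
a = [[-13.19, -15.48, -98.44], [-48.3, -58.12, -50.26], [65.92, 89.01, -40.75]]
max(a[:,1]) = 89.01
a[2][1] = 89.01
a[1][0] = -48.3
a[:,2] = [-98.44, -50.26, -40.75]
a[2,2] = -40.75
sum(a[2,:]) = 114.18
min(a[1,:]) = -58.12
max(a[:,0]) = 65.92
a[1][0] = -48.3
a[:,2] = [-98.44, -50.26, -40.75]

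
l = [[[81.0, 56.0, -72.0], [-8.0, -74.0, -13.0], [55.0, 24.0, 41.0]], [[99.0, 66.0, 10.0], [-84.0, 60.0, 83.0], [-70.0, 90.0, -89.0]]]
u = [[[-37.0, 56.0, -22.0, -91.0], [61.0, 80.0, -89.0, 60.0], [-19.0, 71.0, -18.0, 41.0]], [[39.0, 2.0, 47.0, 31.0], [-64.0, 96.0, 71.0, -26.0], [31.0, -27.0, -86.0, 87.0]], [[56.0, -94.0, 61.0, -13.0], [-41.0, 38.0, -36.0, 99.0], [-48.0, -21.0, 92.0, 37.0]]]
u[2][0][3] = -13.0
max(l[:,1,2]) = 83.0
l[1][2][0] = -70.0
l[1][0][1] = 66.0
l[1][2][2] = -89.0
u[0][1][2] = -89.0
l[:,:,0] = [[81.0, -8.0, 55.0], [99.0, -84.0, -70.0]]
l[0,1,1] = -74.0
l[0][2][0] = 55.0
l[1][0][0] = 99.0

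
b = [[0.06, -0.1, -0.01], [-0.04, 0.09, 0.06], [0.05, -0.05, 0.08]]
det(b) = 0.000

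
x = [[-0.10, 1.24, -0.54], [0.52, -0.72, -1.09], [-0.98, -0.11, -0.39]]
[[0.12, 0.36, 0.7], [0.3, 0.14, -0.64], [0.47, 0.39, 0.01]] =x @ [[-0.32, -0.28, -0.13], [-0.09, 0.12, 0.61], [-0.37, -0.34, 0.12]]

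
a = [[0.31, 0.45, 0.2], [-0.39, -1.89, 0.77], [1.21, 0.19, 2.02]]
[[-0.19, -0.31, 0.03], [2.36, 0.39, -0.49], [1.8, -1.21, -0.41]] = a @ [[-0.88, -1.39, -1.7],  [-0.47, 0.17, 0.91],  [1.46, 0.22, 0.73]]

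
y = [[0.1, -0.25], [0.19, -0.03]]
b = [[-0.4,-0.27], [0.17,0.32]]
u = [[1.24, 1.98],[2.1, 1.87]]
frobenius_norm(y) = 0.33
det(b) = -0.08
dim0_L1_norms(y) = [0.29, 0.28]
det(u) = -1.84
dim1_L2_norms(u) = [2.34, 2.81]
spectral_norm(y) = 0.29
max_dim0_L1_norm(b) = 0.59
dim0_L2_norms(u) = [2.44, 2.72]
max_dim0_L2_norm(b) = 0.43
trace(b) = -0.08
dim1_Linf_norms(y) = [0.25, 0.19]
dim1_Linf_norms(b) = [0.4, 0.32]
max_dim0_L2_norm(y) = 0.25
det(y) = 0.04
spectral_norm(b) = 0.59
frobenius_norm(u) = 3.66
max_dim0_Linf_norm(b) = 0.4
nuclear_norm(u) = 4.13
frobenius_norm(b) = 0.60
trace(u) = 3.11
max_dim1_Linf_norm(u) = 2.1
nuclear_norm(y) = 0.45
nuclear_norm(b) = 0.73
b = y @ u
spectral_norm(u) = 3.62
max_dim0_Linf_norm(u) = 2.1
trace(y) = 0.07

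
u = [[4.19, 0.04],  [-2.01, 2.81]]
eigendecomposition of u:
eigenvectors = [[0.55, -0.03], [-0.84, 1.0]]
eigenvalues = [4.13, 2.87]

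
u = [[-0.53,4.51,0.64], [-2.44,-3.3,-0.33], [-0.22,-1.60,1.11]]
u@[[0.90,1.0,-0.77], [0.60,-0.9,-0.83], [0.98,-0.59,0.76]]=[[2.86, -4.97, -2.85], [-4.50, 0.72, 4.37], [-0.07, 0.57, 2.34]]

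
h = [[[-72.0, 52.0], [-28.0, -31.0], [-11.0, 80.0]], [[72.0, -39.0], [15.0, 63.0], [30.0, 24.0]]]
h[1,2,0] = 30.0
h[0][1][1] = -31.0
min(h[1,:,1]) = -39.0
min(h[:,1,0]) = -28.0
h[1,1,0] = 15.0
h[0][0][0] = -72.0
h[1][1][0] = 15.0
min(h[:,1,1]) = -31.0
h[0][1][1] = -31.0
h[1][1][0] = 15.0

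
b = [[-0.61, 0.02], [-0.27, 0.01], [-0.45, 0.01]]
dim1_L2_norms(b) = [0.61, 0.27, 0.45]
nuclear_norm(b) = 0.81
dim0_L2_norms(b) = [0.8, 0.02]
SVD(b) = [[-0.76, -0.40], [-0.34, -0.44], [-0.56, 0.80]] @ diag([0.8050349481739083, 0.004328073316494306]) @ [[1.0, -0.03],[-0.03, -1.00]]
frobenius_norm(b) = 0.81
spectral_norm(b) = 0.81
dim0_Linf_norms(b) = [0.61, 0.02]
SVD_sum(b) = [[-0.61,0.02], [-0.27,0.01], [-0.45,0.01]] + [[0.0, 0.0], [0.0, 0.00], [-0.00, -0.0]]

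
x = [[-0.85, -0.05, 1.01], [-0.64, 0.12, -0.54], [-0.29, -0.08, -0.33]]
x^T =[[-0.85, -0.64, -0.29], [-0.05, 0.12, -0.08], [1.01, -0.54, -0.33]]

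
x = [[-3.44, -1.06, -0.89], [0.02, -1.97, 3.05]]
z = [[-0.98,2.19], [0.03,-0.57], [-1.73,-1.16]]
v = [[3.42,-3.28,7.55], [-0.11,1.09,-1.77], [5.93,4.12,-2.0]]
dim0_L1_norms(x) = [3.46, 3.03, 3.94]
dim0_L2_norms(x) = [3.44, 2.24, 3.18]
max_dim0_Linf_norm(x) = 3.44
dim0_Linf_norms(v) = [5.93, 4.12, 7.55]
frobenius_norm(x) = 5.19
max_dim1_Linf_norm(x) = 3.44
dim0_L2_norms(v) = [6.85, 5.38, 8.01]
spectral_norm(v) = 9.30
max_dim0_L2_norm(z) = 2.54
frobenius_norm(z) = 3.23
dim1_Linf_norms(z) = [2.19, 0.57, 1.73]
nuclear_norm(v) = 16.62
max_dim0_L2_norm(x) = 3.44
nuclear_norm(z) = 4.53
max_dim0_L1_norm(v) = 11.32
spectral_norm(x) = 3.77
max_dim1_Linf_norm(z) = 2.19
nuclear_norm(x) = 7.34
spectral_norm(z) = 2.54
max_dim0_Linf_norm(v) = 7.55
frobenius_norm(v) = 11.83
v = z @ x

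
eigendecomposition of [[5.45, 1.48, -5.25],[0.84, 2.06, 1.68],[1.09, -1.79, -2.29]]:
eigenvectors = [[-0.96+0.00j, -0.62+0.00j, (-0.62-0j)], [(-0.27+0j), 0.49+0.19j, 0.49-0.19j], [(-0.07+0j), (-0.52+0.25j), -0.52-0.25j]]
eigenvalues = [(5.47+0j), (-0.13+1.7j), (-0.13-1.7j)]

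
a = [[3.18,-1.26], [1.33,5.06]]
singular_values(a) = [5.26, 3.38]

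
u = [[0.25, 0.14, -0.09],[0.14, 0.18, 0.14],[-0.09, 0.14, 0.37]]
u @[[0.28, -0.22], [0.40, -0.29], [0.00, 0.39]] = [[0.13, -0.13], [0.11, -0.03], [0.03, 0.12]]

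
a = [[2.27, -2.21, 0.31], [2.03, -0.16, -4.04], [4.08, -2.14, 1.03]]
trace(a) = 3.14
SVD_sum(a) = [[2.61, -1.46, -0.32], [1.97, -1.1, -0.24], [3.88, -2.17, -0.47]] + [[-0.01, -0.19, 0.77], [0.05, 0.92, -3.80], [-0.02, -0.34, 1.41]] + [[-0.33, -0.56, -0.14], [0.01, 0.02, 0.01], [0.22, 0.37, 0.09]]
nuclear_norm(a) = 10.90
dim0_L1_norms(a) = [8.38, 4.51, 5.38]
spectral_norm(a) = 5.85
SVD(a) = [[-0.51, -0.19, 0.84], [-0.39, 0.92, -0.03], [-0.76, -0.34, -0.55]] @ diag([5.846856337446461, 4.249783787125309, 0.8010672455849343]) @ [[-0.87, 0.49, 0.11],[0.01, 0.23, -0.97],[-0.5, -0.84, -0.21]]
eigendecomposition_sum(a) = [[(0.46+1j),(-0.49+0.07j),-0.56-0.58j],  [(1.63+0.99j),(-0.64+0.58j),-1.37-0.29j],  [0.96-0.09j,-0.08+0.42j,(-0.64+0.3j)]] + [[0.46-1.00j, (-0.49-0.07j), -0.56+0.58j], [1.63-0.99j, (-0.64-0.58j), (-1.37+0.29j)], [0.96+0.09j, -0.08-0.42j, (-0.64-0.3j)]] + [[1.35-0.00j, -1.23-0.00j, 1.44+0.00j],[-1.22+0.00j, (1.11+0j), -1.30-0.00j],[2.17-0.00j, -1.97-0.00j, (2.31+0j)]]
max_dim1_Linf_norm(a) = 4.08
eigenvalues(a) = [(-0.82+1.87j), (-0.82-1.87j), (4.77+0j)]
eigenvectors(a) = [[(-0.38-0.26j), -0.38+0.26j, 0.48+0.00j], [-0.79+0.00j, -0.79-0.00j, -0.43+0.00j], [-0.32+0.24j, -0.32-0.24j, (0.77+0j)]]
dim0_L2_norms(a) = [5.09, 3.08, 4.18]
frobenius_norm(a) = 7.27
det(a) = 19.90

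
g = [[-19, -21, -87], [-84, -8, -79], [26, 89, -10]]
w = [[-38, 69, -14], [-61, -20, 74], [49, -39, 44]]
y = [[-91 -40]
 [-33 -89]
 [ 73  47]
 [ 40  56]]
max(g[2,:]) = 89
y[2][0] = 73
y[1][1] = -89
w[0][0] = -38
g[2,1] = 89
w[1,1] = -20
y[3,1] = 56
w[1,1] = -20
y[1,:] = [-33, -89]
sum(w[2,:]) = 54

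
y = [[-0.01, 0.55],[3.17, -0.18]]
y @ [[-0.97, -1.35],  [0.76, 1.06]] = [[0.43, 0.60], [-3.21, -4.47]]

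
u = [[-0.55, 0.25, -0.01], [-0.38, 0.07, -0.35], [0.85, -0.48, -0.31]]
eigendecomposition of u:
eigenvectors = [[(0.43-0.01j),  (0.43+0.01j),  -0.31+0.00j], [0.88+0.00j,  (0.88-0j),  0.26+0.00j], [(-0.21-0.01j),  -0.21+0.01j,  (0.92+0j)]]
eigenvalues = [(-0.03+0.01j), (-0.03-0.01j), (-0.73+0j)]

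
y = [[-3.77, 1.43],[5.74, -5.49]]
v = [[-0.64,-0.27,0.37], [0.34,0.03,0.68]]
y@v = [[2.9,  1.06,  -0.42], [-5.54,  -1.71,  -1.61]]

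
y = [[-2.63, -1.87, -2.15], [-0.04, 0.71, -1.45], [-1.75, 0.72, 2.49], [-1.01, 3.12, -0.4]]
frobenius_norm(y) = 6.19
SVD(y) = [[0.80, -0.51, 0.29], [0.11, -0.26, -0.42], [-0.42, -0.27, 0.79], [-0.42, -0.77, -0.33]] @ diag([4.195568896274781, 3.378627879145782, 3.053207377639208]) @ [[-0.23, -0.72, -0.65], [0.77, -0.54, 0.33], [-0.59, -0.43, 0.68]]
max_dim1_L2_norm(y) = 3.88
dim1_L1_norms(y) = [6.65, 2.2, 4.96, 4.53]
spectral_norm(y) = 4.20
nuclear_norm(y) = 10.63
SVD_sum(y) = [[-0.76, -2.42, -2.19], [-0.10, -0.32, -0.29], [0.40, 1.26, 1.14], [0.40, 1.27, 1.15]] + [[-1.34, 0.94, -0.57], [-0.69, 0.48, -0.29], [-0.72, 0.5, -0.30], [-2.01, 1.41, -0.86]] + [[-0.53, -0.39, 0.61], [0.75, 0.55, -0.87], [-1.43, -1.04, 1.65], [0.60, 0.44, -0.70]]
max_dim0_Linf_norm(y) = 3.12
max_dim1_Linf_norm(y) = 3.12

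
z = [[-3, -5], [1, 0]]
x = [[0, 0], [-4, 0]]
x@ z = [[0, 0], [12, 20]]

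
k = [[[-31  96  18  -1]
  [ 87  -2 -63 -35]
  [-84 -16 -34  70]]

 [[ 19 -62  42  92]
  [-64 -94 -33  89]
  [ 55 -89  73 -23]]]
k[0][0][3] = -1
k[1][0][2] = 42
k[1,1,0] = -64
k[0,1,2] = -63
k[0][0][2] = 18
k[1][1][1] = -94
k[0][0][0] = -31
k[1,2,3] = -23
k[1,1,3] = 89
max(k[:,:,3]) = 92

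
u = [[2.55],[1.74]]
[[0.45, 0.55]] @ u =[[2.10]]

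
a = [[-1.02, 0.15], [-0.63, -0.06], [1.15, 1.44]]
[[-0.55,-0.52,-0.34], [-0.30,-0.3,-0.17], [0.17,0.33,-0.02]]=a@[[0.50,0.49,0.3], [-0.28,-0.16,-0.25]]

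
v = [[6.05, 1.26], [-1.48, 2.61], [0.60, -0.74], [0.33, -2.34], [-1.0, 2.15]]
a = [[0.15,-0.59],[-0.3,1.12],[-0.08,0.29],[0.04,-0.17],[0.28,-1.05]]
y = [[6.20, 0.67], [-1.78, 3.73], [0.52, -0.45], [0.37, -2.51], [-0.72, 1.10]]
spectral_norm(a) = 1.74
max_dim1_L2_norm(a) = 1.16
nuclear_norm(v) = 10.71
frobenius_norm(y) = 8.04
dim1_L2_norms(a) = [0.61, 1.16, 0.3, 0.17, 1.09]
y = v + a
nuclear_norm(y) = 11.19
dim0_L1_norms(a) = [0.85, 3.22]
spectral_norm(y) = 6.59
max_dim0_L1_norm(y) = 9.59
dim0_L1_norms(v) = [9.46, 9.1]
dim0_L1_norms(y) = [9.59, 8.46]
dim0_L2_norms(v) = [6.35, 4.36]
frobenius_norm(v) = 7.70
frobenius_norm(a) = 1.74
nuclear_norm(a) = 1.75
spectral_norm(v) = 6.35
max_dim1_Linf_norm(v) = 6.05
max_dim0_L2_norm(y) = 6.52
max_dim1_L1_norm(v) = 7.31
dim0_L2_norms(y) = [6.52, 4.7]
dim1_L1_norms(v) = [7.31, 4.09, 1.34, 2.67, 3.15]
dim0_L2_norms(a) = [0.45, 1.68]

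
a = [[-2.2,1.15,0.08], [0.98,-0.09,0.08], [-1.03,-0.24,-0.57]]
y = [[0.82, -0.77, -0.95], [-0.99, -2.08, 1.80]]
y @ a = [[-1.58, 1.24, 0.55], [-1.71, -1.38, -1.27]]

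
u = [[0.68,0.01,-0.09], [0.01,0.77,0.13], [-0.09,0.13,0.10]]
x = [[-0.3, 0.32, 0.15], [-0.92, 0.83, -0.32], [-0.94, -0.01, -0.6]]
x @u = [[-0.21, 0.26, 0.08], [-0.59, 0.59, 0.16], [-0.59, -0.1, 0.02]]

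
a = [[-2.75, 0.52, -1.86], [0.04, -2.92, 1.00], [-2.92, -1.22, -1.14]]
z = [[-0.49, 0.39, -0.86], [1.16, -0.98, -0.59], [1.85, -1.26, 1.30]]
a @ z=[[-1.49, 0.76, -0.36],[-1.56, 1.62, 2.99],[-2.09, 1.49, 1.75]]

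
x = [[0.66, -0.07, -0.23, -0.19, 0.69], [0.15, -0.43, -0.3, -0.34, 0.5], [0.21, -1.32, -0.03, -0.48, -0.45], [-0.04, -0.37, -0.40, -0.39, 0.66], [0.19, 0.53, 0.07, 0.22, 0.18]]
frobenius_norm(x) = 2.28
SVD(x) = [[-0.21, 0.63, -0.64, -0.37, -0.12], [-0.38, 0.35, 0.18, 0.67, -0.50], [-0.77, -0.47, -0.32, 0.1, 0.27], [-0.36, 0.45, 0.59, -0.21, 0.52], [0.30, 0.23, -0.34, 0.6, 0.62]] @ diag([1.7310841423540078, 1.35385760574722, 0.5899817789873112, 0.009964612774058785, 0.0062835026957280445]) @ [[-0.17,0.86,0.2,0.43,-0.1], [0.29,0.28,-0.3,-0.10,0.86], [-0.93,-0.01,-0.27,-0.16,0.21], [-0.15,-0.39,0.56,0.56,0.44], [-0.06,0.18,0.70,-0.68,0.12]]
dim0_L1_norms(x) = [1.25, 2.72, 1.03, 1.62, 2.48]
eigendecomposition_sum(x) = [[0.02, -0.28, -0.11, -0.17, 0.12], [0.04, -0.58, -0.24, -0.35, 0.25], [0.04, -0.65, -0.26, -0.39, 0.28], [0.04, -0.71, -0.29, -0.43, 0.3], [-0.02, 0.35, 0.14, 0.21, -0.15]] + [[0.47, 0.41, -0.18, 0.01, 0.74],[0.14, 0.12, -0.05, 0.00, 0.22],[-0.23, -0.2, 0.09, -0.01, -0.36],[0.11, 0.1, -0.04, 0.00, 0.18],[0.21, 0.18, -0.08, 0.01, 0.33]] + [[0.17, -0.20, 0.06, -0.04, -0.17], [-0.03, 0.04, -0.01, 0.01, 0.03], [0.41, -0.48, 0.14, -0.09, -0.39], [-0.20, 0.23, -0.07, 0.04, 0.19], [0.01, -0.01, 0.00, -0.0, -0.01]] + [[0.00, -0.0, -0.00, -0.0, -0.00], [0.0, -0.00, -0.00, -0.0, -0.00], [-0.01, 0.01, 0.01, 0.0, 0.02], [0.00, -0.0, -0.0, -0.00, -0.01], [-0.0, 0.0, 0.00, 0.0, 0.01]] + [[-0.00, 0.0, -0.00, -0.00, -0.00], [0.00, -0.0, 0.00, 0.0, 0.0], [0.0, -0.01, 0.0, 0.0, 0.00], [-0.00, 0.01, -0.00, -0.01, -0.0], [-0.00, 0.0, -0.0, -0.00, -0.00]]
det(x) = 0.00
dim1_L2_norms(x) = [1.0, 0.81, 1.49, 0.94, 0.63]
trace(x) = -0.01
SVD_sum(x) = [[0.06, -0.31, -0.07, -0.16, 0.04], [0.11, -0.56, -0.13, -0.28, 0.06], [0.22, -1.15, -0.27, -0.57, 0.13], [0.1, -0.54, -0.13, -0.27, 0.06], [-0.09, 0.44, 0.10, 0.22, -0.05]] + [[0.25, 0.24, -0.25, -0.09, 0.73], [0.14, 0.13, -0.14, -0.05, 0.41], [-0.19, -0.18, 0.19, 0.07, -0.54], [0.18, 0.17, -0.18, -0.06, 0.53], [0.09, 0.09, -0.09, -0.03, 0.27]] + [[0.35, 0.01, 0.1, 0.06, -0.08], [-0.10, -0.0, -0.03, -0.02, 0.02], [0.17, 0.00, 0.05, 0.03, -0.04], [-0.32, -0.00, -0.09, -0.05, 0.07], [0.18, 0.0, 0.05, 0.03, -0.04]] + [[0.00, 0.0, -0.00, -0.0, -0.00], [-0.0, -0.00, 0.00, 0.00, 0.00], [-0.0, -0.0, 0.0, 0.00, 0.00], [0.0, 0.0, -0.0, -0.0, -0.00], [-0.00, -0.00, 0.00, 0.00, 0.0]] + [[0.00,-0.00,-0.0,0.00,-0.0],[0.0,-0.0,-0.00,0.0,-0.0],[-0.00,0.00,0.00,-0.00,0.00],[-0.00,0.00,0.00,-0.0,0.00],[-0.0,0.0,0.00,-0.00,0.00]]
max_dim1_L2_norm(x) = 1.49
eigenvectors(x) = [[0.23, -0.8, -0.36, -0.12, 0.0], [0.48, -0.24, 0.06, -0.06, -0.33], [0.54, 0.38, -0.84, 0.89, -0.40], [0.58, -0.19, 0.41, -0.28, 0.86], [-0.29, -0.35, -0.02, 0.33, 0.07]]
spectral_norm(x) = 1.73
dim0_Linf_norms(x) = [0.66, 1.32, 0.4, 0.48, 0.69]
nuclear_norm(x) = 3.69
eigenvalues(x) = [-1.41, 1.01, 0.38, 0.02, -0.01]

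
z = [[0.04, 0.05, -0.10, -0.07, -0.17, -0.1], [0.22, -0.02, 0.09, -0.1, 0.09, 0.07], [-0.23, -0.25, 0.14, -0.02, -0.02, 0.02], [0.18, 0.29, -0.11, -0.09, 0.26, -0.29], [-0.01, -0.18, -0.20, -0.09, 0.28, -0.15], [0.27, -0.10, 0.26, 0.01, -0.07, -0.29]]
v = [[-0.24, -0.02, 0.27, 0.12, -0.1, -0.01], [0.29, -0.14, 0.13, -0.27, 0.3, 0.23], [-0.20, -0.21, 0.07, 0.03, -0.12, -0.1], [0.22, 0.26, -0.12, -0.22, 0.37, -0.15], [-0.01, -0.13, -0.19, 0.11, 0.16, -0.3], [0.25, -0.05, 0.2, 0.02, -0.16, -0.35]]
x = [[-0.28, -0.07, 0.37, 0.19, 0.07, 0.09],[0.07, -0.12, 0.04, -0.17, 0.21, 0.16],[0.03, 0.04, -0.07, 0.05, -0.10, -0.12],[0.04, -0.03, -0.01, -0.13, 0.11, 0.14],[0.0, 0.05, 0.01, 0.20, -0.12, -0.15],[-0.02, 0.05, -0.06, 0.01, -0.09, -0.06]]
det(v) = -0.00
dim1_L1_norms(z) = [0.53, 0.59, 0.68, 1.22, 0.91, 1.0]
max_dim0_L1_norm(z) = 0.95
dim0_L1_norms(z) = [0.95, 0.89, 0.9, 0.38, 0.89, 0.92]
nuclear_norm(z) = 2.17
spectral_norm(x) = 0.53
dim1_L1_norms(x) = [1.07, 0.77, 0.41, 0.46, 0.53, 0.29]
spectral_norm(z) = 0.65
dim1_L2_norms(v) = [0.39, 0.58, 0.34, 0.58, 0.43, 0.5]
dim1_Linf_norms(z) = [0.17, 0.22, 0.25, 0.29, 0.28, 0.29]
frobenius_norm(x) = 0.76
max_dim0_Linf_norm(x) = 0.37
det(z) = 0.00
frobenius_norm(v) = 1.17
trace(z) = 0.06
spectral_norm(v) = 0.79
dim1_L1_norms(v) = [0.76, 1.36, 0.73, 1.34, 0.9, 1.03]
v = z + x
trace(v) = -0.72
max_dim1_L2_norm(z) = 0.54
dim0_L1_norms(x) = [0.44, 0.36, 0.56, 0.75, 0.7, 0.72]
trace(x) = -0.78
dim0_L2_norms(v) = [0.54, 0.39, 0.43, 0.39, 0.55, 0.55]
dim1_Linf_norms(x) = [0.37, 0.21, 0.12, 0.14, 0.2, 0.09]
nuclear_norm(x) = 1.21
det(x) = -0.00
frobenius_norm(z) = 0.99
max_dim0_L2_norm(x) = 0.38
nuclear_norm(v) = 2.56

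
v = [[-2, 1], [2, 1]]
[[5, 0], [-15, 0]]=v @ [[-5, 0], [-5, 0]]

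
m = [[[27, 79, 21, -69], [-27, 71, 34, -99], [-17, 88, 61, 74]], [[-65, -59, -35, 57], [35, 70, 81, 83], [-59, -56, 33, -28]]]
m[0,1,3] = -99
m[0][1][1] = 71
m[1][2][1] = -56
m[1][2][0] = -59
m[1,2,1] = -56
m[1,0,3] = 57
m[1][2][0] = -59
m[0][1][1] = 71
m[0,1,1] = 71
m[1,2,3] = -28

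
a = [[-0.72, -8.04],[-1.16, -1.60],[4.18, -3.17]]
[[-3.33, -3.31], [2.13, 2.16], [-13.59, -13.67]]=a@[[-2.75,-2.77], [0.66,0.66]]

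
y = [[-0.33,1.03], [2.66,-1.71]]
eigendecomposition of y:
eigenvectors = [[0.68, -0.38], [0.73, 0.92]]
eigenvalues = [0.77, -2.81]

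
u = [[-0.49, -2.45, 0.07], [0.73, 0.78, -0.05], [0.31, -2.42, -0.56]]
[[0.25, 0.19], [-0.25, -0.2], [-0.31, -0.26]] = u@[[-0.28, -0.23], [-0.03, -0.02], [0.52, 0.43]]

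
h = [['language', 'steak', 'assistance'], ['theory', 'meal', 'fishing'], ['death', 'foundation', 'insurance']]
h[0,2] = 'assistance'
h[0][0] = 'language'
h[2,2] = 'insurance'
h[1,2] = 'fishing'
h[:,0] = ['language', 'theory', 'death']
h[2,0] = 'death'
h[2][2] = 'insurance'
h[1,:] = ['theory', 'meal', 'fishing']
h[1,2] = 'fishing'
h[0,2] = 'assistance'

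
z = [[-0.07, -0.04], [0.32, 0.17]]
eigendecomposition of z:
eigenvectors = [[-0.45, 0.24], [0.89, -0.97]]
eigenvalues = [0.01, 0.09]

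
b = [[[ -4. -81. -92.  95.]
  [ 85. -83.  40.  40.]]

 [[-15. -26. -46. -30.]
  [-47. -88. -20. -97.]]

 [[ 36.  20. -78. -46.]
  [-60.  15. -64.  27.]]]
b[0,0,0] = -4.0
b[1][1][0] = -47.0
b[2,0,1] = 20.0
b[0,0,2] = -92.0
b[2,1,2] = -64.0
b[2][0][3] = -46.0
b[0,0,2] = -92.0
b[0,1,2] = 40.0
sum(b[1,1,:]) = -252.0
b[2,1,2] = -64.0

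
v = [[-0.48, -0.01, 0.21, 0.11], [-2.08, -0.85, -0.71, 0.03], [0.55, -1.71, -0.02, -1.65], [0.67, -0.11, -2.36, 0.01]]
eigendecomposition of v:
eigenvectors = [[-0.02, 0.23, 0.21, -0.12], [0.18, -0.63, 0.53, 0.14], [-0.68, 0.10, -0.36, 0.66], [0.71, 0.73, -0.74, 0.73]]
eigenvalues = [2.2, -0.01, -1.25, -2.28]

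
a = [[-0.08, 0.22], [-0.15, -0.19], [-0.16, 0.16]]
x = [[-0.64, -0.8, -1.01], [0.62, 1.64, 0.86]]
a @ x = [[0.19, 0.42, 0.27],  [-0.02, -0.19, -0.01],  [0.2, 0.39, 0.30]]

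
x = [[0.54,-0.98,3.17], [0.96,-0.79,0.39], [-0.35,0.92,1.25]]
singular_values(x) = [3.55, 1.65, 0.43]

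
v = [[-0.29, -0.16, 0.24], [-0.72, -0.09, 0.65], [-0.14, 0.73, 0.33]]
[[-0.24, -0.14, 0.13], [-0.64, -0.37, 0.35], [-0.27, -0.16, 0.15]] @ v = [[0.15,0.15,-0.11], [0.4,0.39,-0.28], [0.17,0.17,-0.12]]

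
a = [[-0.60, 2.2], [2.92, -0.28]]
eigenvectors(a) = [[-0.68,-0.63], [0.73,-0.78]]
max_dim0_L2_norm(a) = 2.98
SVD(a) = [[-0.46, 0.89], [0.89, 0.46]] @ diag([3.1335019428431, 1.9964883105589473]) @ [[0.92, -0.40], [0.4, 0.92]]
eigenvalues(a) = [-2.98, 2.1]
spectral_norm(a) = 3.13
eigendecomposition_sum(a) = [[-1.58, 1.29], [1.71, -1.4]] + [[0.98, 0.91], [1.21, 1.12]]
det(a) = -6.26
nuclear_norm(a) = 5.13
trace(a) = -0.88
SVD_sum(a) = [[-1.31,0.57], [2.56,-1.11]] + [[0.71, 1.63], [0.36, 0.83]]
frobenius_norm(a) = 3.72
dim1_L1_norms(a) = [2.8, 3.2]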